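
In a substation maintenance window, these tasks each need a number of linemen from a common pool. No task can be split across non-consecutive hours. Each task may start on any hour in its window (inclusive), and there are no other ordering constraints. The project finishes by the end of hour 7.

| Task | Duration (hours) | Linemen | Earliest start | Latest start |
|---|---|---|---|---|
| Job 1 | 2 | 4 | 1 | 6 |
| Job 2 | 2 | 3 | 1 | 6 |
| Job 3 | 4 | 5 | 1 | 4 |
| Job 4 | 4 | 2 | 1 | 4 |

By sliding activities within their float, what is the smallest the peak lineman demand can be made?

Early-start (Job 1@1, Job 2@1, Job 3@1, Job 4@1) gives peak 14: h1:14  h2:14  h3:7  h4:7  h5:0  h6:0  h7:0.
Shift Job 3→3, Job 4→3.
Schedule Job 1@1, Job 2@1, Job 3@3, Job 4@3: h1:7  h2:7  h3:7  h4:7  h5:7  h6:7  h7:0 — peak 7.

7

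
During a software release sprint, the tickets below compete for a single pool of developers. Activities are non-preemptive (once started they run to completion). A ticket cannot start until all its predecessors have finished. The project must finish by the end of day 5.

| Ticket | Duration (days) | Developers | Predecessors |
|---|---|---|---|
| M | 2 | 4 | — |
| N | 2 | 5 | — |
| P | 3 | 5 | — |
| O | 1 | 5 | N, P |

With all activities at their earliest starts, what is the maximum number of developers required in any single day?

Early-start schedule: M@1, N@1, P@1, O@4.
Load per day: day 1: 14, day 2: 14, day 3: 5, day 4: 5, day 5: 0.
Peak is 14.

14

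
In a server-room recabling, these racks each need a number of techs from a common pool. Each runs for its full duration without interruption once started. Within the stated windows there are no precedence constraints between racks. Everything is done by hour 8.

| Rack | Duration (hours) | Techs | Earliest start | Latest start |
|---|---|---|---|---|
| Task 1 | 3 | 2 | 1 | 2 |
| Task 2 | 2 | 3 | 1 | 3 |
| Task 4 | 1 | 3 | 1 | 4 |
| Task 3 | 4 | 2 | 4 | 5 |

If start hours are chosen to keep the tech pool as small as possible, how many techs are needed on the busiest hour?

5

Early-start (Task 1@1, Task 2@1, Task 4@1, Task 3@4) gives peak 8: h1:8  h2:5  h3:2  h4:2  h5:2  h6:2  h7:2  h8:0.
Shift Task 4→3.
Schedule Task 1@1, Task 2@1, Task 4@3, Task 3@4: h1:5  h2:5  h3:5  h4:2  h5:2  h6:2  h7:2  h8:0 — peak 5.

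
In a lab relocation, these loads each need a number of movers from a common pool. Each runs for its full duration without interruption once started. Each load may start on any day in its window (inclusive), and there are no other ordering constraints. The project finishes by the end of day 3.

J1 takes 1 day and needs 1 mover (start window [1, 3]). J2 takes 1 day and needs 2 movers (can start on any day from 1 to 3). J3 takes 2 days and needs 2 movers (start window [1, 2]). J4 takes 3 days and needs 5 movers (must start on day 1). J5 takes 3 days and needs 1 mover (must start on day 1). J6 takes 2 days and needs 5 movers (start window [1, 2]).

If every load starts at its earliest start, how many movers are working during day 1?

At early start, day 1 has: J1, J2, J3, J4, J5, J6.
Demand: 1 + 2 + 2 + 5 + 1 + 5 = 16.

16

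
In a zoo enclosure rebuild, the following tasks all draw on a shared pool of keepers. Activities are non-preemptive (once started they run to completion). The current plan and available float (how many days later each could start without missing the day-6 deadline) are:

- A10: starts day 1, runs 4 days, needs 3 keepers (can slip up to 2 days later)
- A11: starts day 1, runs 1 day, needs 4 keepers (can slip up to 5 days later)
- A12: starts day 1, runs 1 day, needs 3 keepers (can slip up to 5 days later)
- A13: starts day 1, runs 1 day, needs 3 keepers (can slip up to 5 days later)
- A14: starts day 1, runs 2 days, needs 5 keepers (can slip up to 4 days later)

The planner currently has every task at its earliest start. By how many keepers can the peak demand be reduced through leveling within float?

Early-start peak: d1:18  d2:8  d3:3  d4:3  d5:0  d6:0 ⇒ 18.
Leveled (A10@1, A11@1, A12@2, A13@3, A14@5): d1:7  d2:6  d3:6  d4:3  d5:5  d6:5 ⇒ 7.
Reduction 18 − 7 = 11.

11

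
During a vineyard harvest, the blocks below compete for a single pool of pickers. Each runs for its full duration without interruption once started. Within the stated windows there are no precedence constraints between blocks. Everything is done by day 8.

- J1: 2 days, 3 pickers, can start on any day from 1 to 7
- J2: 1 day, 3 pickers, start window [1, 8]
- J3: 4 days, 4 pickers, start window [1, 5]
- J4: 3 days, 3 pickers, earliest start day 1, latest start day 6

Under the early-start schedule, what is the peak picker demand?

13

Early-start schedule: J1@1, J2@1, J3@1, J4@1.
Load per day: day 1: 13, day 2: 10, day 3: 7, day 4: 4, day 5: 0, day 6: 0, day 7: 0, day 8: 0.
Peak is 13.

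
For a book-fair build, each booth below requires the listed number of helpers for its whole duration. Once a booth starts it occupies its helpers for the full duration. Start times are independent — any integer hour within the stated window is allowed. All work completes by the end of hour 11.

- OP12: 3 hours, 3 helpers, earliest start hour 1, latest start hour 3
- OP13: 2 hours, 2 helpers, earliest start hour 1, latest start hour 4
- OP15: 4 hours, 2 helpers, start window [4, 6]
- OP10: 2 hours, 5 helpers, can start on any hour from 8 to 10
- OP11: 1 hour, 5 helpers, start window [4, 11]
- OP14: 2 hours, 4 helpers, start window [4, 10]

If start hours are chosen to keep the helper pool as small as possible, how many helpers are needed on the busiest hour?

Early-start (OP12@1, OP13@1, OP15@4, OP10@8, OP11@4, OP14@4) gives peak 11: h1:5  h2:5  h3:3  h4:11  h5:6  h6:2  h7:2  h8:5  h9:5  h10:0  h11:0.
Shift OP11→10.
Schedule OP12@1, OP13@1, OP15@4, OP10@8, OP11@10, OP14@4: h1:5  h2:5  h3:3  h4:6  h5:6  h6:2  h7:2  h8:5  h9:5  h10:5  h11:0 — peak 6.

6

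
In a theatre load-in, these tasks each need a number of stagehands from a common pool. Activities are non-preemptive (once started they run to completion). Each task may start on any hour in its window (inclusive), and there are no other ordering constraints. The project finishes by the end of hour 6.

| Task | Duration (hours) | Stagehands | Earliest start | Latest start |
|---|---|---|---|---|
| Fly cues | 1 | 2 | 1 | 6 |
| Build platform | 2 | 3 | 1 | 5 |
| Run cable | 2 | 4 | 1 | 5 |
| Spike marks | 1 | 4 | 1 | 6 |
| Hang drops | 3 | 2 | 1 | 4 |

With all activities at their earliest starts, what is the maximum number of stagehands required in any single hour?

15

Early-start schedule: Fly cues@1, Build platform@1, Run cable@1, Spike marks@1, Hang drops@1.
Load per hour: hour 1: 15, hour 2: 9, hour 3: 2, hour 4: 0, hour 5: 0, hour 6: 0.
Peak is 15.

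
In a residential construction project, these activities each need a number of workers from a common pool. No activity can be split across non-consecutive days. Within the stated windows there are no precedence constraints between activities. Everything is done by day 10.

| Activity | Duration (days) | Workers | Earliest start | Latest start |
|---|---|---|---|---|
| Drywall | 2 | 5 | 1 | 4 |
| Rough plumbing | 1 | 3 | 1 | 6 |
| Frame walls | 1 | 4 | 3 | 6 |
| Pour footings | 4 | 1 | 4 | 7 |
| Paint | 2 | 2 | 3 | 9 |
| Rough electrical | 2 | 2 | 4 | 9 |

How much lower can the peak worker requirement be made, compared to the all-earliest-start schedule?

Early-start peak: d1:8  d2:5  d3:6  d4:5  d5:3  d6:1  d7:1  d8:0  d9:0  d10:0 ⇒ 8.
Leveled (Drywall@1, Rough plumbing@3, Frame walls@4, Pour footings@4, Paint@5, Rough electrical@5): d1:5  d2:5  d3:3  d4:5  d5:5  d6:5  d7:1  d8:0  d9:0  d10:0 ⇒ 5.
Reduction 8 − 5 = 3.

3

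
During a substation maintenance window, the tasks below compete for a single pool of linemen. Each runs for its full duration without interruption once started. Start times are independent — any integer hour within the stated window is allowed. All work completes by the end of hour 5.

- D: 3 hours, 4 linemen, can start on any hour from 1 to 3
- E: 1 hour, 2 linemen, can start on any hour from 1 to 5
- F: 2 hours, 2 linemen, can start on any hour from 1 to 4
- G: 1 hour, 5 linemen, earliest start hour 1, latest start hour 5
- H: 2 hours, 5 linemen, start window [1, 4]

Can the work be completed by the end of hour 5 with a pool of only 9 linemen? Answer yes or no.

yes

Schedule D@1, E@1, F@1, G@3, H@4: h1:8  h2:6  h3:9  h4:5  h5:5 — peak 9 ≤ 9.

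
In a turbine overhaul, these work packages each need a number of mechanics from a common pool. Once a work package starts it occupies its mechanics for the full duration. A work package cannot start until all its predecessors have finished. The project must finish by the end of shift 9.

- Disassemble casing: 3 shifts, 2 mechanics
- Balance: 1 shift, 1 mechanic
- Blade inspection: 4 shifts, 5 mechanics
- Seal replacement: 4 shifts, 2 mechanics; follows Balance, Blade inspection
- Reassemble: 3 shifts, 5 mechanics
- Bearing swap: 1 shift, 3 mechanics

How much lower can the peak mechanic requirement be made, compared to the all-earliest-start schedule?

9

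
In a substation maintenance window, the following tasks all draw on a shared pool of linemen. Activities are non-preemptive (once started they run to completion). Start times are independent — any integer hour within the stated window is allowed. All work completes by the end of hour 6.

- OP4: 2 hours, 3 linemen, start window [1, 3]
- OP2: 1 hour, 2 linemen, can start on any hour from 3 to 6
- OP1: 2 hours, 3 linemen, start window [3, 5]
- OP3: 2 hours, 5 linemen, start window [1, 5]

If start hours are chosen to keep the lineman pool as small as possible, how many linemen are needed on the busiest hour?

Early-start (OP4@1, OP2@3, OP1@3, OP3@1) gives peak 8: h1:8  h2:8  h3:5  h4:3  h5:0  h6:0.
Shift OP3→5.
Schedule OP4@1, OP2@3, OP1@3, OP3@5: h1:3  h2:3  h3:5  h4:3  h5:5  h6:5 — peak 5.

5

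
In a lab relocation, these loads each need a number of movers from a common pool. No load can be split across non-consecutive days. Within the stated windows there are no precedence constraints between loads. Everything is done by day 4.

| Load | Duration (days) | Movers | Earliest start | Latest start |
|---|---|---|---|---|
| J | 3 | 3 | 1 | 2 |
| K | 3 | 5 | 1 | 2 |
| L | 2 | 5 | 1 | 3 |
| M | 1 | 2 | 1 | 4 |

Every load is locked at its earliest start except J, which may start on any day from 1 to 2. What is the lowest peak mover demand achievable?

J@1: d1:15  d2:13  d3:8  d4:0 → peak 15
J@2: d1:12  d2:13  d3:8  d4:3 → peak 13
Best is J@2, peak 13.

13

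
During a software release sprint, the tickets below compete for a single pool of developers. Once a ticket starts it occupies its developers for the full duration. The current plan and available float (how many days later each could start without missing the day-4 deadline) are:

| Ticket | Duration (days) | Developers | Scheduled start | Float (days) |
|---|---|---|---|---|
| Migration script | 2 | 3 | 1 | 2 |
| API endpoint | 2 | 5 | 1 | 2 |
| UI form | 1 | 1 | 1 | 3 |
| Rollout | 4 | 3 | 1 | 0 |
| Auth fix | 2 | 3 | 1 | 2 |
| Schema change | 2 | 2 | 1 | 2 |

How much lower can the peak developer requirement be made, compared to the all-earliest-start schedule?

7

Early-start peak: d1:17  d2:16  d3:3  d4:3 ⇒ 17.
Leveled (Migration script@1, API endpoint@3, UI form@1, Rollout@1, Auth fix@1, Schema change@3): d1:10  d2:9  d3:10  d4:10 ⇒ 10.
Reduction 17 − 10 = 7.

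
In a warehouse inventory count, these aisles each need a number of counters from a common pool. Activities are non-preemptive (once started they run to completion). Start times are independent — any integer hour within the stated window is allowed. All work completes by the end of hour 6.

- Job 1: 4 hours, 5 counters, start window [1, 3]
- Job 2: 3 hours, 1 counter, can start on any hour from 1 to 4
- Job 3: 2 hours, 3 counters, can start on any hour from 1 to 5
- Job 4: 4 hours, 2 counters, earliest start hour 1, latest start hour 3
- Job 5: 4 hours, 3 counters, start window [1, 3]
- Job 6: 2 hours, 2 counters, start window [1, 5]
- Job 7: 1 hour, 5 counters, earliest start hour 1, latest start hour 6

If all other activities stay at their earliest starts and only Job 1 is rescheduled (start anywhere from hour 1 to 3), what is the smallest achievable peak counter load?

16

Job 1@1: h1:21  h2:16  h3:11  h4:10  h5:0  h6:0 → peak 21
Job 1@2: h1:16  h2:16  h3:11  h4:10  h5:5  h6:0 → peak 16
Job 1@3: h1:16  h2:11  h3:11  h4:10  h5:5  h6:5 → peak 16
Best is Job 1@2, peak 16.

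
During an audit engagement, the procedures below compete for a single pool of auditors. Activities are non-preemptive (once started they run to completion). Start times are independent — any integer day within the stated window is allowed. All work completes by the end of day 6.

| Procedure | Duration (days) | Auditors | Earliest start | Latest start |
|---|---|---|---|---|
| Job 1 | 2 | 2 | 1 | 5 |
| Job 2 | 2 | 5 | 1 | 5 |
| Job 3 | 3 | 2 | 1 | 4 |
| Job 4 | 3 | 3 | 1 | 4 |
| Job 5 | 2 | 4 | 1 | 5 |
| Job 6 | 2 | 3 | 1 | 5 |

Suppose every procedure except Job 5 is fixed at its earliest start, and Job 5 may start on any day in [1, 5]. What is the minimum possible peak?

15

Job 5@1: d1:19  d2:19  d3:5  d4:0  d5:0  d6:0 → peak 19
Job 5@2: d1:15  d2:19  d3:9  d4:0  d5:0  d6:0 → peak 19
Job 5@3: d1:15  d2:15  d3:9  d4:4  d5:0  d6:0 → peak 15
Job 5@4: d1:15  d2:15  d3:5  d4:4  d5:4  d6:0 → peak 15
Job 5@5: d1:15  d2:15  d3:5  d4:0  d5:4  d6:4 → peak 15
Best is Job 5@3, peak 15.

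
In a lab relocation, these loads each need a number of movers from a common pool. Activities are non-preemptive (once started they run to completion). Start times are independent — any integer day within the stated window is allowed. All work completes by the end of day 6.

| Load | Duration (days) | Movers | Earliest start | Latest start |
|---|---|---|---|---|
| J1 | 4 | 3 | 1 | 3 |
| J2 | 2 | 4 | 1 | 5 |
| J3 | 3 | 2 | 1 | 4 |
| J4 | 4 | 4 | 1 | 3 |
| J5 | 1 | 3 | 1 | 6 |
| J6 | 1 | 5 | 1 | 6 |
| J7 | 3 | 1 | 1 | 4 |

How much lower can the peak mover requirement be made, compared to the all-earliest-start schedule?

Early-start peak: d1:22  d2:14  d3:10  d4:7  d5:0  d6:0 ⇒ 22.
Leveled (J1@1, J2@1, J3@1, J4@3, J5@4, J6@5, J7@1): d1:10  d2:10  d3:10  d4:10  d5:9  d6:4 ⇒ 10.
Reduction 22 − 10 = 12.

12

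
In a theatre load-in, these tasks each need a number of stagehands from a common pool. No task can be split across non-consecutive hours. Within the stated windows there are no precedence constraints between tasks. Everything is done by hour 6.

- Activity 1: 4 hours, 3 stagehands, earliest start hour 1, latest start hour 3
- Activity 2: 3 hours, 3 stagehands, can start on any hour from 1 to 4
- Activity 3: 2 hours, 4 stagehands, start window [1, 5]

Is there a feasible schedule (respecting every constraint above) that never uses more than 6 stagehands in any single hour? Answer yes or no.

Schedule Activity 1@1, Activity 2@1, Activity 3@5: h1:6  h2:6  h3:6  h4:3  h5:4  h6:4 — peak 6 ≤ 6.

yes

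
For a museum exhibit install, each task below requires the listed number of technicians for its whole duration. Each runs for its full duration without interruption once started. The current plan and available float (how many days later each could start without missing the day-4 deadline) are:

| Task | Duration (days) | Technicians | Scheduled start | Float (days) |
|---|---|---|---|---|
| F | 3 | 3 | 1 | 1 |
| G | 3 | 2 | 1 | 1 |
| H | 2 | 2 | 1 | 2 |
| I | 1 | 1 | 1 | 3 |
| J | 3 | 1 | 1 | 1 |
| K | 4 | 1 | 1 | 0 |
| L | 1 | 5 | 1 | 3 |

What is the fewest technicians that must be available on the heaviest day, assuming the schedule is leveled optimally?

Early-start (F@1, G@1, H@1, I@1, J@1, K@1, L@1) gives peak 15: d1:15  d2:9  d3:7  d4:1.
Shift J→2, L→4.
Schedule F@1, G@1, H@1, I@1, J@2, K@1, L@4: d1:9  d2:9  d3:7  d4:7 — peak 9.

9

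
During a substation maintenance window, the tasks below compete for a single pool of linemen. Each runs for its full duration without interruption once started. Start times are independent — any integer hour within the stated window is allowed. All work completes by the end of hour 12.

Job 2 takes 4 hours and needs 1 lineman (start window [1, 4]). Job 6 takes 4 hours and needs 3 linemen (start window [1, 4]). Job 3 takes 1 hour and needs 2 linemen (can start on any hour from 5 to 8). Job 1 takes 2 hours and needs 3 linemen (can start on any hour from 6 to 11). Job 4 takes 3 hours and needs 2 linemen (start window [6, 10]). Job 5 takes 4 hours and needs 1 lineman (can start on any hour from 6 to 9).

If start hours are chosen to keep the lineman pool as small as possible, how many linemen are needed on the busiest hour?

4

Early-start (Job 2@1, Job 6@1, Job 3@5, Job 1@6, Job 4@6, Job 5@6) gives peak 6: h1:4  h2:4  h3:4  h4:4  h5:2  h6:6  h7:6  h8:3  h9:1  h10:0  h11:0  h12:0.
Shift Job 4→8.
Schedule Job 2@1, Job 6@1, Job 3@5, Job 1@6, Job 4@8, Job 5@6: h1:4  h2:4  h3:4  h4:4  h5:2  h6:4  h7:4  h8:3  h9:3  h10:2  h11:0  h12:0 — peak 4.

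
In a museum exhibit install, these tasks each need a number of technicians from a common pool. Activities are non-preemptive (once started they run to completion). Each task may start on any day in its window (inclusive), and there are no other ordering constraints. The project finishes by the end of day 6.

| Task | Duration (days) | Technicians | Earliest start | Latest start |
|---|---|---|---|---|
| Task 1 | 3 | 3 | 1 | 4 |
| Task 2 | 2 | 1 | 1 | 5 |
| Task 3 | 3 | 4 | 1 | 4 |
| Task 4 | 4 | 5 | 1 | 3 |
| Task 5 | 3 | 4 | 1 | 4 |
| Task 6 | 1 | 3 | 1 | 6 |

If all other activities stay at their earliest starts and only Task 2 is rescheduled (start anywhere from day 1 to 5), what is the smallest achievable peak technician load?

19

Task 2@1: d1:20  d2:17  d3:16  d4:5  d5:0  d6:0 → peak 20
Task 2@2: d1:19  d2:17  d3:17  d4:5  d5:0  d6:0 → peak 19
Task 2@3: d1:19  d2:16  d3:17  d4:6  d5:0  d6:0 → peak 19
Task 2@4: d1:19  d2:16  d3:16  d4:6  d5:1  d6:0 → peak 19
Task 2@5: d1:19  d2:16  d3:16  d4:5  d5:1  d6:1 → peak 19
Best is Task 2@2, peak 19.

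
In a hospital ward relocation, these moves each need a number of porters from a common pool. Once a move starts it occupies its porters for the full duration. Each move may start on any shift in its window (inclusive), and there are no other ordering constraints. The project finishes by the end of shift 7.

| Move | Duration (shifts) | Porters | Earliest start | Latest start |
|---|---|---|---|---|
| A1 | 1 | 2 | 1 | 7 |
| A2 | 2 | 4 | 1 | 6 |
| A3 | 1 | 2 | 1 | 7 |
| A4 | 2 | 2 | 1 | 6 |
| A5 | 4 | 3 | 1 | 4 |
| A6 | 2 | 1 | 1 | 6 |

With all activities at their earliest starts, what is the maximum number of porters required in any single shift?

Early-start schedule: A1@1, A2@1, A3@1, A4@1, A5@1, A6@1.
Load per shift: shift 1: 14, shift 2: 10, shift 3: 3, shift 4: 3, shift 5: 0, shift 6: 0, shift 7: 0.
Peak is 14.

14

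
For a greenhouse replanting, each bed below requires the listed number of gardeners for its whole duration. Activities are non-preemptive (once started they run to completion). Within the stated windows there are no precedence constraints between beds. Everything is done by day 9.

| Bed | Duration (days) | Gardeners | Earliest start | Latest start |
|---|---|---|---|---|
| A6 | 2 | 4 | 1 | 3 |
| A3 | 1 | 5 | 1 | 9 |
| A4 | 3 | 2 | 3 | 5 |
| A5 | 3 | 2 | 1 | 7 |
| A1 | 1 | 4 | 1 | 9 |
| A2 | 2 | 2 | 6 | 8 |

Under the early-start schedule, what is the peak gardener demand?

15

Early-start schedule: A6@1, A3@1, A4@3, A5@1, A1@1, A2@6.
Load per day: day 1: 15, day 2: 6, day 3: 4, day 4: 2, day 5: 2, day 6: 2, day 7: 2, day 8: 0, day 9: 0.
Peak is 15.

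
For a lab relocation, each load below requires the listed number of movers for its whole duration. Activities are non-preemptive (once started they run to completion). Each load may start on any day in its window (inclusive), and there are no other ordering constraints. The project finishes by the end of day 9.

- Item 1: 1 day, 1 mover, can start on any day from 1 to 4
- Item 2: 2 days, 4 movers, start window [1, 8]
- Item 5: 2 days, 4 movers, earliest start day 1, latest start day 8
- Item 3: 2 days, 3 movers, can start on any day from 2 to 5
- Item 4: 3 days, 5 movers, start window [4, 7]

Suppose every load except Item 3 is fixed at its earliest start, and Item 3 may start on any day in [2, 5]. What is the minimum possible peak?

9

Item 3@2: d1:9  d2:11  d3:3  d4:5  d5:5  d6:5  d7:0  d8:0  d9:0 → peak 11
Item 3@3: d1:9  d2:8  d3:3  d4:8  d5:5  d6:5  d7:0  d8:0  d9:0 → peak 9
Item 3@4: d1:9  d2:8  d3:0  d4:8  d5:8  d6:5  d7:0  d8:0  d9:0 → peak 9
Item 3@5: d1:9  d2:8  d3:0  d4:5  d5:8  d6:8  d7:0  d8:0  d9:0 → peak 9
Best is Item 3@3, peak 9.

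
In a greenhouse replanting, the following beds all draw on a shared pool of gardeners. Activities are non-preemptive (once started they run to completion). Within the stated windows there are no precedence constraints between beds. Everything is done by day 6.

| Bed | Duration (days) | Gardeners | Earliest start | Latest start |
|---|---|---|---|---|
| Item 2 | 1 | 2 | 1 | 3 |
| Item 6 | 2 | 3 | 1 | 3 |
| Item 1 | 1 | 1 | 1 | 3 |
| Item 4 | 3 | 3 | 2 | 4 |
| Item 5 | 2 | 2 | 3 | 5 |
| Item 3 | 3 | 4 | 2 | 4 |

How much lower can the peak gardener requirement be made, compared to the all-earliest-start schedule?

3

Early-start peak: d1:6  d2:10  d3:9  d4:9  d5:0  d6:0 ⇒ 10.
Leveled (Item 2@1, Item 6@1, Item 1@1, Item 4@2, Item 5@5, Item 3@3): d1:6  d2:6  d3:7  d4:7  d5:6  d6:2 ⇒ 7.
Reduction 10 − 7 = 3.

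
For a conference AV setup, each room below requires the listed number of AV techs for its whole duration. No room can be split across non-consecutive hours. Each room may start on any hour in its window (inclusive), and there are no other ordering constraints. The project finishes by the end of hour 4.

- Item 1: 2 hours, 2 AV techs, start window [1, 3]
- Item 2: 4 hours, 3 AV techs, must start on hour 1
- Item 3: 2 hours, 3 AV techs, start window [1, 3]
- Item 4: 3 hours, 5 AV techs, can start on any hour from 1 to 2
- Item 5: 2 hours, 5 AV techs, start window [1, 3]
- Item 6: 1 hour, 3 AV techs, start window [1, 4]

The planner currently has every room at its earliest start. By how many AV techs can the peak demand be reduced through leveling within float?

8

Early-start peak: h1:21  h2:18  h3:8  h4:3 ⇒ 21.
Leveled (Item 1@1, Item 2@1, Item 3@1, Item 4@1, Item 5@3, Item 6@4): h1:13  h2:13  h3:13  h4:11 ⇒ 13.
Reduction 21 − 13 = 8.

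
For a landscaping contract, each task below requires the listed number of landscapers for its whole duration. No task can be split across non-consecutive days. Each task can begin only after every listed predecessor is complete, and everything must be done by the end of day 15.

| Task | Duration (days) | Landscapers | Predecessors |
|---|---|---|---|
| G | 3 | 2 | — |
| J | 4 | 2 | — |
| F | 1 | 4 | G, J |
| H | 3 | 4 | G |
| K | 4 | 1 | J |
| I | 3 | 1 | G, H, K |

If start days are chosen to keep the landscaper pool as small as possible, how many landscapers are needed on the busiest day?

Early-start (G@1, J@1, F@5, H@4, K@5, I@9) gives peak 9: d1:4  d2:4  d3:4  d4:6  d5:9  d6:5  d7:1  d8:1  d9:1  d10:1  d11:1  d12:0  d13:0  d14:0  d15:0.
Shift H→6, K→9, I→13.
Schedule G@1, J@1, F@5, H@6, K@9, I@13: d1:4  d2:4  d3:4  d4:2  d5:4  d6:4  d7:4  d8:4  d9:1  d10:1  d11:1  d12:1  d13:1  d14:1  d15:1 — peak 4.

4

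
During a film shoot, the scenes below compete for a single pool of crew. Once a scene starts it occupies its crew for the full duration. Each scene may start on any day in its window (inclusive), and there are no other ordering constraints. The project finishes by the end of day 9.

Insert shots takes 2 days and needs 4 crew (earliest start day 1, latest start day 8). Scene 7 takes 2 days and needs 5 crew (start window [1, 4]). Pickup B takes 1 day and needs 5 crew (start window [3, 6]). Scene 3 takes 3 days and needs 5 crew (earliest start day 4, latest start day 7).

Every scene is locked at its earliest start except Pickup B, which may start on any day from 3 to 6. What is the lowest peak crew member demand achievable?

Pickup B@3: d1:9  d2:9  d3:5  d4:5  d5:5  d6:5  d7:0  d8:0  d9:0 → peak 9
Pickup B@4: d1:9  d2:9  d3:0  d4:10  d5:5  d6:5  d7:0  d8:0  d9:0 → peak 10
Pickup B@5: d1:9  d2:9  d3:0  d4:5  d5:10  d6:5  d7:0  d8:0  d9:0 → peak 10
Pickup B@6: d1:9  d2:9  d3:0  d4:5  d5:5  d6:10  d7:0  d8:0  d9:0 → peak 10
Best is Pickup B@3, peak 9.

9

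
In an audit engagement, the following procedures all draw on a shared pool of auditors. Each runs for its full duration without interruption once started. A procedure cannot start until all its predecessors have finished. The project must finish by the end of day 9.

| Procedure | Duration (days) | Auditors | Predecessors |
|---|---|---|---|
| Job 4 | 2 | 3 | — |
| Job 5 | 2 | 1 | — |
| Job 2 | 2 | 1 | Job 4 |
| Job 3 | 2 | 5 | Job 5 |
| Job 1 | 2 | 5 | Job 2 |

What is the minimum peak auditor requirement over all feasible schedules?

5

Early-start (Job 4@1, Job 5@1, Job 2@3, Job 3@3, Job 1@5) gives peak 6: d1:4  d2:4  d3:6  d4:6  d5:5  d6:5  d7:0  d8:0  d9:0.
Shift Job 3→5, Job 1→7.
Schedule Job 4@1, Job 5@1, Job 2@3, Job 3@5, Job 1@7: d1:4  d2:4  d3:1  d4:1  d5:5  d6:5  d7:5  d8:5  d9:0 — peak 5.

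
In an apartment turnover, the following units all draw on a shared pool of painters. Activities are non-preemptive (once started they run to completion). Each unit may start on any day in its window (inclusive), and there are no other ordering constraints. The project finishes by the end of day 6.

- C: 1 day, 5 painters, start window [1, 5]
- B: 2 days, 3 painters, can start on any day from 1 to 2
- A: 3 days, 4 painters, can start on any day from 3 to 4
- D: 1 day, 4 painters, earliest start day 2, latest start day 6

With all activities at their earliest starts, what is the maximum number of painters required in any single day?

8

Early-start schedule: C@1, B@1, A@3, D@2.
Load per day: day 1: 8, day 2: 7, day 3: 4, day 4: 4, day 5: 4, day 6: 0.
Peak is 8.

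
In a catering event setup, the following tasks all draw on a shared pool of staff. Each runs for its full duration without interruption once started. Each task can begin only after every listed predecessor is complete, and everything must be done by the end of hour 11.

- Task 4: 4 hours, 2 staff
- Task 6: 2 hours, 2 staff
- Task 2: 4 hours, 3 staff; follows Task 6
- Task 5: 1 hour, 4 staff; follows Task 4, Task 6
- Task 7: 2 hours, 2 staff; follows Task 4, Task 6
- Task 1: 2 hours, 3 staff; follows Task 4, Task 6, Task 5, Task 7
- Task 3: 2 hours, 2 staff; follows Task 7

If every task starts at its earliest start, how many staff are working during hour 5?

9

At early start, hour 5 has: Task 2, Task 5, Task 7.
Demand: 3 + 4 + 2 = 9.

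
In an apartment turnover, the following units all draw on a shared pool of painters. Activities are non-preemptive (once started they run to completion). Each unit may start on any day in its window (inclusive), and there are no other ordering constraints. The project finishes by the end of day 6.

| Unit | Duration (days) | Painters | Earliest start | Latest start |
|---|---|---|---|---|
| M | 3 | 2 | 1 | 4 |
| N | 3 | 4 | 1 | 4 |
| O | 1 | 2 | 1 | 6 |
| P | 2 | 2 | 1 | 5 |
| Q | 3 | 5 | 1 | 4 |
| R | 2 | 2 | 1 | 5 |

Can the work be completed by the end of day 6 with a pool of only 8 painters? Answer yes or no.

yes

Schedule M@1, N@1, O@1, P@2, Q@4, R@4: d1:8  d2:8  d3:8  d4:7  d5:7  d6:5 — peak 8 ≤ 8.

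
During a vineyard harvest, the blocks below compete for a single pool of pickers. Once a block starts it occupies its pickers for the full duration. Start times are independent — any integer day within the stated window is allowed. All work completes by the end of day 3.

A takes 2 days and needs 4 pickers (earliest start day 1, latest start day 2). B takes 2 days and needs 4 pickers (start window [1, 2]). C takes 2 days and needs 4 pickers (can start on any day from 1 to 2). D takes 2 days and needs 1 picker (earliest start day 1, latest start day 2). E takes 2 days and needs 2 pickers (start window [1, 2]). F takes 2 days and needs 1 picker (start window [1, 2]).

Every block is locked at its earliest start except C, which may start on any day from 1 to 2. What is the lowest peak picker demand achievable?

C@1: d1:16  d2:16  d3:0 → peak 16
C@2: d1:12  d2:16  d3:4 → peak 16
Best is C@1, peak 16.

16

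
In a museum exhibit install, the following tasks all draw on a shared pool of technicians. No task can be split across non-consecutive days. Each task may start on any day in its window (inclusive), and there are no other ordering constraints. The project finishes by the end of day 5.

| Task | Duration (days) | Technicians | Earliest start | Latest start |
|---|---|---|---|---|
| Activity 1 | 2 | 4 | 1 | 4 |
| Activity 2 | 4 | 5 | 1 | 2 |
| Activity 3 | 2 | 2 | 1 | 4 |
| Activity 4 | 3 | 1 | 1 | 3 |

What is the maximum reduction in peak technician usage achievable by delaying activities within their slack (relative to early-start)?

3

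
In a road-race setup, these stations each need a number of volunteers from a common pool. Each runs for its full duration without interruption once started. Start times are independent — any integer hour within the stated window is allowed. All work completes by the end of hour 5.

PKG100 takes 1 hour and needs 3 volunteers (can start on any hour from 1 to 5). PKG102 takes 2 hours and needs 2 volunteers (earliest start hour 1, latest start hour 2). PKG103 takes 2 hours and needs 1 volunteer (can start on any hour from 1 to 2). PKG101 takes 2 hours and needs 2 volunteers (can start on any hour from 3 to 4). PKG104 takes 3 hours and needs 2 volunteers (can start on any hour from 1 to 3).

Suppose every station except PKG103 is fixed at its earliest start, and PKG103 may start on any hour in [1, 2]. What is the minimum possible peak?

PKG103@1: h1:8  h2:5  h3:4  h4:2  h5:0 → peak 8
PKG103@2: h1:7  h2:5  h3:5  h4:2  h5:0 → peak 7
Best is PKG103@2, peak 7.

7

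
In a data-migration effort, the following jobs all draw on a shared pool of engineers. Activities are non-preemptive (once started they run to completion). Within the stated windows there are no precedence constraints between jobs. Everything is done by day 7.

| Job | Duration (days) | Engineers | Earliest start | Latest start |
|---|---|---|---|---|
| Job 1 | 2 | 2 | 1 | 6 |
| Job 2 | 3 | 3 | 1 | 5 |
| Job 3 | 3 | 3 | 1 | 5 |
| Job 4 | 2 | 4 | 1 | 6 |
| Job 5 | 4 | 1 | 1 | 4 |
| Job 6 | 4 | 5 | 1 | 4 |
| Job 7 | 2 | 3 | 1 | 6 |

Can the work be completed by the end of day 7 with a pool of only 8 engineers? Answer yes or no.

no

Total engineer-days = 60; over 7 days the average is 60/7 > 8, so some day must exceed 8.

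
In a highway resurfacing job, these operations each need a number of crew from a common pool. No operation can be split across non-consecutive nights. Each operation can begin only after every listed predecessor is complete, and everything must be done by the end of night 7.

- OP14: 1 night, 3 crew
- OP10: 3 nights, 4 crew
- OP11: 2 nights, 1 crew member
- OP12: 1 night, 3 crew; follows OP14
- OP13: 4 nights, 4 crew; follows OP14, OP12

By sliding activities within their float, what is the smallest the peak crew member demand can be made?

Early-start (OP14@1, OP10@1, OP11@1, OP12@2, OP13@3) gives peak 8: n1:8  n2:8  n3:8  n4:4  n5:4  n6:4  n7:0.
Shift OP11→3, OP13→4.
Schedule OP14@1, OP10@1, OP11@3, OP12@2, OP13@4: n1:7  n2:7  n3:5  n4:5  n5:4  n6:4  n7:4 — peak 7.

7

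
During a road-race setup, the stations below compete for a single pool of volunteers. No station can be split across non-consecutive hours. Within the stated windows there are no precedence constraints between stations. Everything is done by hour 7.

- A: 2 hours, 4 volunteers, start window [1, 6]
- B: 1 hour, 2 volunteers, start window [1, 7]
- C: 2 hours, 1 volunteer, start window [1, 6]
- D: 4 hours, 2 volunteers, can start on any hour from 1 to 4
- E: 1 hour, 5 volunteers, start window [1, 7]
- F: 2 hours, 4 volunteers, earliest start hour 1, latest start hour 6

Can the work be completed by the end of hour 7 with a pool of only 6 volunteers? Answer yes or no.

yes

Schedule A@1, B@1, C@2, D@3, E@7, F@4: h1:6  h2:5  h3:3  h4:6  h5:6  h6:2  h7:5 — peak 6 ≤ 6.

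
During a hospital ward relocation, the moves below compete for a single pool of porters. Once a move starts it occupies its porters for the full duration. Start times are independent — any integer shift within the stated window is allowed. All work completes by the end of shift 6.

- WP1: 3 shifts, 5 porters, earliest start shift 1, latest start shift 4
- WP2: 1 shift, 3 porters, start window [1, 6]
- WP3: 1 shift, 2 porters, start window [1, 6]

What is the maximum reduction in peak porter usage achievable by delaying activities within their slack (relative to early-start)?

Early-start peak: s1:10  s2:5  s3:5  s4:0  s5:0  s6:0 ⇒ 10.
Leveled (WP1@1, WP2@4, WP3@4): s1:5  s2:5  s3:5  s4:5  s5:0  s6:0 ⇒ 5.
Reduction 10 − 5 = 5.

5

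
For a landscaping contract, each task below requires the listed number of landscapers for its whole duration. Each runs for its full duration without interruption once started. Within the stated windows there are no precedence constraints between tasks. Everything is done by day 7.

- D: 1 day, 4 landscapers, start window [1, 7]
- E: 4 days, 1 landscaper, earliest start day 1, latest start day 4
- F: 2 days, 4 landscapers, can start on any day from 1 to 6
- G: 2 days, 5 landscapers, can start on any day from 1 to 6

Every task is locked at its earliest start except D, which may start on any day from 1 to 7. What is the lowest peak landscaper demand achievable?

D@1: d1:14  d2:10  d3:1  d4:1  d5:0  d6:0  d7:0 → peak 14
D@2: d1:10  d2:14  d3:1  d4:1  d5:0  d6:0  d7:0 → peak 14
D@3: d1:10  d2:10  d3:5  d4:1  d5:0  d6:0  d7:0 → peak 10
D@4: d1:10  d2:10  d3:1  d4:5  d5:0  d6:0  d7:0 → peak 10
D@5: d1:10  d2:10  d3:1  d4:1  d5:4  d6:0  d7:0 → peak 10
D@6: d1:10  d2:10  d3:1  d4:1  d5:0  d6:4  d7:0 → peak 10
D@7: d1:10  d2:10  d3:1  d4:1  d5:0  d6:0  d7:4 → peak 10
Best is D@3, peak 10.

10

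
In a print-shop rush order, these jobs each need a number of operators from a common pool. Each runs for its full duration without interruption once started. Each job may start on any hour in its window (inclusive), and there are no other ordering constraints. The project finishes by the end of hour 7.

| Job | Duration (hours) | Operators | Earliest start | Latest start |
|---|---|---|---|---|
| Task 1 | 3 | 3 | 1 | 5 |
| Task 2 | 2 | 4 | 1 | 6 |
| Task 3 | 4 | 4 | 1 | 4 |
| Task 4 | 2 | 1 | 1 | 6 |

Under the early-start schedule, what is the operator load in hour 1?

At early start, hour 1 has: Task 1, Task 2, Task 3, Task 4.
Demand: 3 + 4 + 4 + 1 = 12.

12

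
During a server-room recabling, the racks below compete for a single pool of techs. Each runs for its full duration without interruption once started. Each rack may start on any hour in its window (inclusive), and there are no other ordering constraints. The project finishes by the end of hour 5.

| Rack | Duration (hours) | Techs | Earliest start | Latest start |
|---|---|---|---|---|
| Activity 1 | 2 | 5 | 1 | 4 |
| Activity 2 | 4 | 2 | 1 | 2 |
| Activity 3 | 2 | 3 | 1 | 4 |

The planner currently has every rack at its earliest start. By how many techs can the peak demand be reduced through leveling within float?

Early-start peak: h1:10  h2:10  h3:2  h4:2  h5:0 ⇒ 10.
Leveled (Activity 1@1, Activity 2@1, Activity 3@3): h1:7  h2:7  h3:5  h4:5  h5:0 ⇒ 7.
Reduction 10 − 7 = 3.

3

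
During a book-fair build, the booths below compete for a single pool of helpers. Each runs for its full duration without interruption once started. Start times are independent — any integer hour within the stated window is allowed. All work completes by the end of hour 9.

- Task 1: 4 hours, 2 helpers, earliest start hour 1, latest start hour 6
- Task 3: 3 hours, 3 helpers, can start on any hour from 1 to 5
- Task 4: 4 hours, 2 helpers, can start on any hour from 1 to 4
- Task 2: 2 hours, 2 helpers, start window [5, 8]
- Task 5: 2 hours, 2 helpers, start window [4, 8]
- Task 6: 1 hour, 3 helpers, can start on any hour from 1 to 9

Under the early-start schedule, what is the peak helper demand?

10

Early-start schedule: Task 1@1, Task 3@1, Task 4@1, Task 2@5, Task 5@4, Task 6@1.
Load per hour: hour 1: 10, hour 2: 7, hour 3: 7, hour 4: 6, hour 5: 4, hour 6: 2, hour 7: 0, hour 8: 0, hour 9: 0.
Peak is 10.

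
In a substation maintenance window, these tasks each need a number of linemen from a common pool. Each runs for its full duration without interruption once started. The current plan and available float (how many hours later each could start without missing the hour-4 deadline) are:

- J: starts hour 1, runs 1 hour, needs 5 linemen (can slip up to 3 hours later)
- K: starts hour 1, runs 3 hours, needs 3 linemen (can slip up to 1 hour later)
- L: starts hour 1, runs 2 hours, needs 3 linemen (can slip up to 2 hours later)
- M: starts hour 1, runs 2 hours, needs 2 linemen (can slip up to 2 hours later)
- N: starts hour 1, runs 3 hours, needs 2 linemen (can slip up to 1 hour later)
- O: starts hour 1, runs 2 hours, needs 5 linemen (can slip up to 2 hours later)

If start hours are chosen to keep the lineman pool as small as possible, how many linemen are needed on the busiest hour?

10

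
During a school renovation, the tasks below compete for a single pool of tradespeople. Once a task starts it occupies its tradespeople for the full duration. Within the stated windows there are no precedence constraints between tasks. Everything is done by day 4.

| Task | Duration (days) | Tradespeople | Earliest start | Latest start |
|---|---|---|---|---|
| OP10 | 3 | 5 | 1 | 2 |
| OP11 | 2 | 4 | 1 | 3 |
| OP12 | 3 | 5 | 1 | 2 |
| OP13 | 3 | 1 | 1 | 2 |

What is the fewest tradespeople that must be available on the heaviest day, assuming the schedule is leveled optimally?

15

Schedule OP10@1, OP11@1, OP12@1, OP13@1: d1:15  d2:15  d3:11  d4:0 — peak 15.
No arrangement of the 24 feasible schedules does better.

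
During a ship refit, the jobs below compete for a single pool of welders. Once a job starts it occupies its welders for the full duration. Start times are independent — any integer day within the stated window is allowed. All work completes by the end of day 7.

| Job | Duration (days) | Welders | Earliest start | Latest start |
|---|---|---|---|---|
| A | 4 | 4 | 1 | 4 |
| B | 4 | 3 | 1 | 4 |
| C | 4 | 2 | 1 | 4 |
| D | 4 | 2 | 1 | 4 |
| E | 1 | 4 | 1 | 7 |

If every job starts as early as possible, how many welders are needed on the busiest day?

15

Early-start schedule: A@1, B@1, C@1, D@1, E@1.
Load per day: day 1: 15, day 2: 11, day 3: 11, day 4: 11, day 5: 0, day 6: 0, day 7: 0.
Peak is 15.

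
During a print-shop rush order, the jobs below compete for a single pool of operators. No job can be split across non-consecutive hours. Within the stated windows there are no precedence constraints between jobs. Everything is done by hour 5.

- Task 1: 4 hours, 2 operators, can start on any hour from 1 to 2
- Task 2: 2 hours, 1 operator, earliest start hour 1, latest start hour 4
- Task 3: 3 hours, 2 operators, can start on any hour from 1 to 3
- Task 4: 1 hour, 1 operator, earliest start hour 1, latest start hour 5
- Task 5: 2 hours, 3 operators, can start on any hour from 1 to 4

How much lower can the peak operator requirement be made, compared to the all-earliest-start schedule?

4

Early-start peak: h1:9  h2:8  h3:4  h4:2  h5:0 ⇒ 9.
Leveled (Task 1@1, Task 2@1, Task 3@1, Task 4@3, Task 5@4): h1:5  h2:5  h3:5  h4:5  h5:3 ⇒ 5.
Reduction 9 − 5 = 4.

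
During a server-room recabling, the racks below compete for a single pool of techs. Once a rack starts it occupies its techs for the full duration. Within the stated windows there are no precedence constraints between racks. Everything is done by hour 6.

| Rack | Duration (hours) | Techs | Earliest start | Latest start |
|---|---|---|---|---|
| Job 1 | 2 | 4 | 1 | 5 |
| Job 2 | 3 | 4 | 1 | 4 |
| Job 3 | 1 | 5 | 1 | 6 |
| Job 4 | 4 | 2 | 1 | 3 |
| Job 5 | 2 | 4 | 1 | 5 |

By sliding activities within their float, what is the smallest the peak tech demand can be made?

Early-start (Job 1@1, Job 2@1, Job 3@1, Job 4@1, Job 5@1) gives peak 19: h1:19  h2:14  h3:6  h4:2  h5:0  h6:0.
Shift Job 3→4, Job 4→3, Job 5→5.
Schedule Job 1@1, Job 2@1, Job 3@4, Job 4@3, Job 5@5: h1:8  h2:8  h3:6  h4:7  h5:6  h6:6 — peak 8.

8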